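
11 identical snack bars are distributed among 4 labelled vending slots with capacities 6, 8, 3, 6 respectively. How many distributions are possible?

By stars and bars, unrestricted non-negative solutions to x_1+…+x_4 = 11 number C(11+3,3) = 364.
Subtract solutions that violate a single cap (substitute x_i' = x_i − (cap_i+1)): x_1 ≥ 7 gives C(7,3) = 35; x_2 ≥ 9 gives C(5,3) = 10; x_3 ≥ 4 gives C(10,3) = 120; x_4 ≥ 7 gives C(7,3) = 35. Together 200.
Add back pairs where two caps are both exceeded: 0 + 1 + 0 + 0 + 0 + 1 = 2.
By inclusion–exclusion the count is 364 − 200 + 2 = 166.

166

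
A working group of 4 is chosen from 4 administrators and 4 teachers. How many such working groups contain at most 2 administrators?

53

Split by how many administrators are chosen (0 through 2).
Sum: C(4,0)·C(4,4) + C(4,1)·C(4,3) + C(4,2)·C(4,2) = 1 + 16 + 36 = 53.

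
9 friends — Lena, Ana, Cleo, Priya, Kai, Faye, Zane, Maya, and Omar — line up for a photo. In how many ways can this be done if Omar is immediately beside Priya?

Place the 7 others and the Omar-Priya pair as 8 objects in a line; the pair has 2 internal arrangements.
That gives 2 × 8! = 2 × 40320 = 80640.

80640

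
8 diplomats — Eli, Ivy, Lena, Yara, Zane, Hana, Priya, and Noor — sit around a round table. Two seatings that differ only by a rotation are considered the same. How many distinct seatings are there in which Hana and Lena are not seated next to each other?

3600

Without the restriction there are (7)! = 5040 seatings.
Seatings with Hana beside Lena: treat them as a block with 2 internal orders, giving 2 × (6)! = 1440.
Subtracting, 5040 − 1440 = 3600.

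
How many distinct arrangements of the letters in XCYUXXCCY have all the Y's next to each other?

1120

Treat the 2 copies of Y as a single block. The multiset to arrange is then {YY, C, C, C, U, X, X, X}, 8 items in all.
That gives (8)!/(3!·3!) = 1120 arrangements.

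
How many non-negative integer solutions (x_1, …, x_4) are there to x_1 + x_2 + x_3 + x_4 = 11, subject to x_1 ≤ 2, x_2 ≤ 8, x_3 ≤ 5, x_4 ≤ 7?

Ignoring the caps, the number of non-negative solutions to x_1+…+x_4 = 11 is C(14,3) = 364.
Subtract solutions that violate a single cap (substitute x_i' = x_i − (cap_i+1)): x_1 ≥ 3 gives C(11,3) = 165; x_2 ≥ 9 gives C(5,3) = 10; x_3 ≥ 6 gives C(8,3) = 56; x_4 ≥ 8 gives C(6,3) = 20. Together 251.
Add back pairs where two caps are both exceeded: 0 + 10 + 1 + 0 + 0 + 0 = 11.
By inclusion–exclusion the count is 364 − 251 + 11 = 124.

124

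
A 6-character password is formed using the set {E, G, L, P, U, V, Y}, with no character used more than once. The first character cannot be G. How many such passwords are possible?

The first character has 7−1 = 6 choices (anything except G).
The remaining 5 characters are filled from the other 6 symbols without repetition: 6 × 5 × 4 × 3 × 2 = 720.
Total: 6 × 720 = 4320.

4320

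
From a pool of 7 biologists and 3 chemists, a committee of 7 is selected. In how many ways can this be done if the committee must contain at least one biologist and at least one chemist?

Unrestricted: C(10,7) = 120 ways to pick any 7 of the 10.
Selections missing a whole group: no biologists → C(3,7) = 0; no chemists → C(7,7) = 1.
Both groups omitted at once is impossible, so 120 − 1 = 119.

119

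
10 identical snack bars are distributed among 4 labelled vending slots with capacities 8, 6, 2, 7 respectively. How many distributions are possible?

133

Without the upper bounds there are C(13,3) = 286 ways to split 10 among 4 vending slots.
Subtract solutions that violate a single cap (substitute x_i' = x_i − (cap_i+1)): x_1 ≥ 9 gives C(4,3) = 4; x_2 ≥ 7 gives C(6,3) = 20; x_3 ≥ 3 gives C(10,3) = 120; x_4 ≥ 8 gives C(5,3) = 10. Together 154.
Add back pairs where two caps are both exceeded: 0 + 0 + 0 + 1 + 0 + 0 = 1.
By inclusion–exclusion the count is 286 − 154 + 1 = 133.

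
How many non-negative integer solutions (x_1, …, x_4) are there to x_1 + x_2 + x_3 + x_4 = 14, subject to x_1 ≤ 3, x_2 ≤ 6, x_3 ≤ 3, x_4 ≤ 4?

10

Without the upper bounds there are C(17,3) = 680 ways to split 14 among 4 variables.
Subtract solutions that violate a single cap (substitute x_i' = x_i − (cap_i+1)): x_1 ≥ 4 gives C(13,3) = 286; x_2 ≥ 7 gives C(10,3) = 120; x_3 ≥ 4 gives C(13,3) = 286; x_4 ≥ 5 gives C(12,3) = 220. Together 912.
Add back pairs where two caps are both exceeded: 20 + 84 + 56 + 20 + 10 + 56 = 246.
Subtract triples: 0 + 0 + 4 + 0 = 4.
By inclusion–exclusion the count is 680 − 912 + 246 − 4 = 10.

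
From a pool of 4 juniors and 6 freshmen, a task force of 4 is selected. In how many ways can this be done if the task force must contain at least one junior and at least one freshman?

194

Unrestricted: C(10,4) = 210 ways to pick any 4 of the 10.
Subtract selections that omit an entire group: no juniors → C(6,4) = 15; no freshmen → C(4,4) = 1.
Both groups omitted at once is impossible, so 210 − 16 = 194.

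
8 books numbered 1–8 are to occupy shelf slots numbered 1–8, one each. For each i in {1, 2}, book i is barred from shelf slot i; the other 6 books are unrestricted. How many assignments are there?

30960

Let Aᵢ (for i ∈ {1, 2}) be the placements that put book i in its forbidden shelf slot. Any j of these fix j positions, leaving (8−j)! ways to fill the rest, and there are C(2,j) ways to pick which j.
By inclusion–exclusion, the number of valid placements is Σ_{j=0}^{2} (−1)^j C(2,j)·(8−j)!.
Computing: 40320 − 10080 + 720 = 30960.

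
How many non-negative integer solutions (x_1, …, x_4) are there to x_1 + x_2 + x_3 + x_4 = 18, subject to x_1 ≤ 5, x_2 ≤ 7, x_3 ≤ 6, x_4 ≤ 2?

Ignoring the caps, the number of non-negative solutions to x_1+…+x_4 = 18 is C(21,3) = 1330.
Subtract solutions that violate a single cap (substitute x_i' = x_i − (cap_i+1)): x_1 ≥ 6 gives C(15,3) = 455; x_2 ≥ 8 gives C(13,3) = 286; x_3 ≥ 7 gives C(14,3) = 364; x_4 ≥ 3 gives C(18,3) = 816. Together 1921.
Add back pairs where two caps are both exceeded: 35 + 56 + 220 + 20 + 120 + 165 = 616.
Subtract triples: 0 + 4 + 10 + 1 = 15.
By inclusion–exclusion the count is 1330 − 1921 + 616 − 15 = 10.

10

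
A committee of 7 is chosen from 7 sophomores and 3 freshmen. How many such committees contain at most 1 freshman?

22

Split by how many freshmen are chosen (0 through 1).
Sum: C(3,0)·C(7,7) + C(3,1)·C(7,6) = 1 + 21 = 22.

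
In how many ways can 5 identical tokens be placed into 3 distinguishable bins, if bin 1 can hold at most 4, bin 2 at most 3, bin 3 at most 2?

By stars and bars, unrestricted non-negative solutions to x_1+…+x_3 = 5 number C(5+2,2) = 21.
Subtract solutions that violate a single cap (substitute x_i' = x_i − (cap_i+1)): x_1 ≥ 5 gives C(2,2) = 1; x_2 ≥ 4 gives C(3,2) = 3; x_3 ≥ 3 gives C(4,2) = 6. Together 10.
No two caps can be exceeded simultaneously, so the pair terms are all 0.
By inclusion–exclusion the count is 21 − 10 + 0 = 11.

11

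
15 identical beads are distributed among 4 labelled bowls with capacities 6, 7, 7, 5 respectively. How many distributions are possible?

211

Ignoring the caps, the number of non-negative solutions to x_1+…+x_4 = 15 is C(18,3) = 816.
Subtract solutions that violate a single cap (substitute x_i' = x_i − (cap_i+1)): x_1 ≥ 7 gives C(11,3) = 165; x_2 ≥ 8 gives C(10,3) = 120; x_3 ≥ 8 gives C(10,3) = 120; x_4 ≥ 6 gives C(12,3) = 220. Together 625.
Add back pairs where two caps are both exceeded: 1 + 1 + 10 + 0 + 4 + 4 = 20.
By inclusion–exclusion the count is 816 − 625 + 20 = 211.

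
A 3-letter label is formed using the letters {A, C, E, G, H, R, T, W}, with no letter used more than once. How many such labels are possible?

With no repetition, fill the 3 letters in order: 8 choices, then 7, down to 6.
That product is 8 × 7 × 6 = 336.

336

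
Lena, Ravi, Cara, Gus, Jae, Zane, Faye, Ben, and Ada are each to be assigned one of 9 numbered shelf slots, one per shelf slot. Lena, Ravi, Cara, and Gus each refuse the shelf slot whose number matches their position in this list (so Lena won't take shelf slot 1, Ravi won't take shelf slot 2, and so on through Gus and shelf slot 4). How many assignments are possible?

229080

Let Aᵢ (for 1 ≤ i ≤ 4) be the placements that put person i in their forbidden shelf slot. Any j of these fix j positions, leaving (9−j)! ways to fill the rest, and there are C(4,j) ways to pick which j.
By inclusion–exclusion, the number of valid placements is Σ_{j=0}^{4} (−1)^j C(4,j)·(9−j)!.
Computing: 362880 − 161280 + 30240 − 2880 + 120 = 229080.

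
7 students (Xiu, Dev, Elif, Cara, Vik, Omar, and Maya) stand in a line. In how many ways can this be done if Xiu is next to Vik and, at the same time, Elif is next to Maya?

Treat {Xiu,Vik} as one block (2 orders) and {Elif,Maya} as another (2 orders).
That leaves 5 units to arrange: 2 × 2 × 5! = 4 × 120 = 480.

480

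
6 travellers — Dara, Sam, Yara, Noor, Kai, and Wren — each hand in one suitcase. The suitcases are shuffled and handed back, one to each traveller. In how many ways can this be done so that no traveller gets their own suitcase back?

265

Let Aᵢ be the assignments in which traveller i gets their own suitcase. We want the size of the complement of A₁∪…∪A_6.
By inclusion–exclusion this is Σ_{j=0}^{6} (−1)^j C(6,j)·(6−j)!.
Computing: 720 − 720 + 360 − 120 + 30 − 6 + 1 = 265.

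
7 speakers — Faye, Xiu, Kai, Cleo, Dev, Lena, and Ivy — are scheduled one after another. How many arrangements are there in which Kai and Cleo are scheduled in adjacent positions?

1440

Place the 5 others and the Kai-Cleo pair as 6 objects in a line; the pair has 2 internal arrangements.
So the count is 2·(6)! = 1440.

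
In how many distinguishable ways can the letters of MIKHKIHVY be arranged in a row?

MIKHKIHVY has 9 letters with H appearing twice, I appearing twice, and K appearing twice.
The number of distinct arrangements is 9!/(2!·2!·2!) = 362880/8 = 45360.

45360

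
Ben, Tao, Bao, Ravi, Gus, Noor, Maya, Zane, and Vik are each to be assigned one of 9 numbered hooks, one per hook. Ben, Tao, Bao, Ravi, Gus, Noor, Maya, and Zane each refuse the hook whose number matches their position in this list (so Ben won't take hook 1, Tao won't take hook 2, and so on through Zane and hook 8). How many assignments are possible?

148329

Let Aᵢ (for 1 ≤ i ≤ 8) be the placements that put person i in their forbidden hook. Any j of these fix j positions, leaving (9−j)! ways to fill the rest, and there are C(8,j) ways to pick which j.
By inclusion–exclusion, the number of valid placements is Σ_{j=0}^{8} (−1)^j C(8,j)·(9−j)!.
Computing: 362880 − 322560 + 141120 − 40320 + 8400 − 1344 + 168 − 16 + 1 = 148329.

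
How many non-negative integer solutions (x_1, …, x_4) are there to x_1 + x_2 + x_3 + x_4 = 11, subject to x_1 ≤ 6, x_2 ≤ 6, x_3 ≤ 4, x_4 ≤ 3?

By stars and bars, unrestricted non-negative solutions to x_1+…+x_4 = 11 number C(11+3,3) = 364.
Subtract solutions that violate a single cap (substitute x_i' = x_i − (cap_i+1)): x_1 ≥ 7 gives C(7,3) = 35; x_2 ≥ 7 gives C(7,3) = 35; x_3 ≥ 5 gives C(9,3) = 84; x_4 ≥ 4 gives C(10,3) = 120. Together 274.
Add back pairs where two caps are both exceeded: 0 + 0 + 1 + 0 + 1 + 10 = 12.
By inclusion–exclusion the count is 364 − 274 + 12 = 102.

102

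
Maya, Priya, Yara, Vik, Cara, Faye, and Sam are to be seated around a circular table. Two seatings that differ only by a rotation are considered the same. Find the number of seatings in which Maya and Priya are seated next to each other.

240

Treat {Maya, Priya} as one unit (2 internal orders) and seat the resulting 6 units around the table: (5)! circular arrangements.
So 2 × (5)! = 2 × 120 = 240.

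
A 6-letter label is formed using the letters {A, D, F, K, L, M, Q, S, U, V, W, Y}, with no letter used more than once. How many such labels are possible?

665280

With no repetition, fill the 6 letters in order: 12 choices, then 11, down to 7.
That product is 12 × 11 × 10 × 9 × 8 × 7 = 665280.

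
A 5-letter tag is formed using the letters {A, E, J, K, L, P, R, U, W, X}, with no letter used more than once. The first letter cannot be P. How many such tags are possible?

The first letter has 10−1 = 9 choices (anything except P).
The remaining 4 letters are filled from the other 9 symbols without repetition: 9 × 8 × 7 × 6 = 3024.
Total: 9 × 3024 = 27216.

27216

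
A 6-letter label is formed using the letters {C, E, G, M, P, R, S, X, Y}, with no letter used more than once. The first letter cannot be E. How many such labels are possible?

53760

The first letter has 9−1 = 8 choices (anything except E).
The remaining 5 letters are filled from the other 8 symbols without repetition: 8 × 7 × 6 × 5 × 4 = 6720.
Total: 8 × 6720 = 53760.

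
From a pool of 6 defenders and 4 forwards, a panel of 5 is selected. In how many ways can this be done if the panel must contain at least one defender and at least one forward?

246

Total 5-person selections from all 10: C(10,5) = 252.
Selections missing a whole group: no defenders → C(4,5) = 0; no forwards → C(6,5) = 6.
Both groups omitted at once is impossible, so 252 − 6 = 246.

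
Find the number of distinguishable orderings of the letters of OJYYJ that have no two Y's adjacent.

Total arrangements of OJYYJ: 5!/(2!·2!) = 30.
If the two Y's are adjacent, glue them into one block, leaving 4 items to arrange: (4)!/(2!) = 12 ways.
Hence 30 − 12 = 18.

18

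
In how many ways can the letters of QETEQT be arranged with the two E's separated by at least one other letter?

60

Total arrangements of QETEQT: 6!/(2!·2!·2!) = 90.
Arrangements with the E's together: treat EE as one letter, giving (5)!/(2!·2!) = 30.
Subtracting, 90 − 30 = 60 arrangements keep the E's apart.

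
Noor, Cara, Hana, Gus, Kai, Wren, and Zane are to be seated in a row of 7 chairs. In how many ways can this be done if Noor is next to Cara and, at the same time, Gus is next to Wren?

Treat {Noor,Cara} as one block (2 orders) and {Gus,Wren} as another (2 orders).
That leaves 5 units to arrange: 2 × 2 × 5! = 4 × 120 = 480.

480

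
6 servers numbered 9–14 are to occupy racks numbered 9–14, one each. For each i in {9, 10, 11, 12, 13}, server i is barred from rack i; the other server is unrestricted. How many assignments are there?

309

Let Aᵢ (for 9 ≤ i ≤ 13) be the placements that put server i in its forbidden rack. Any j of these fix j positions, leaving (6−j)! ways to fill the rest, and there are C(5,j) ways to pick which j.
By inclusion–exclusion, the number of valid placements is Σ_{j=0}^{5} (−1)^j C(5,j)·(6−j)!.
Computing: 720 − 600 + 240 − 60 + 10 − 1 = 309.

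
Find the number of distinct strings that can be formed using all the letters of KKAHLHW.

The 7 letters of KKAHLHW have repeats: H appearing twice and K appearing twice.
Dividing 7! = 5040 by 2!·2! = 4 for the repeated letters gives 1260.

1260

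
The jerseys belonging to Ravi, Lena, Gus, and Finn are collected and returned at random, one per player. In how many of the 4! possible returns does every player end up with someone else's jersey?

This is the derangement count D_4: permutations of 4 items with no fixed point.
By inclusion–exclusion this is Σ_{j=0}^{4} (−1)^j C(4,j)·(4−j)!.
Computing: 24 − 24 + 12 − 4 + 1 = 9.

9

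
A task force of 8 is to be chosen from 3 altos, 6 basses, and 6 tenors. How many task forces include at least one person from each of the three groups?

Total 8-person selections from all 15: C(15,8) = 6435.
Selections missing a whole group: no altos → C(12,8) = 495; no basses → C(9,8) = 9; no tenors → C(9,8) = 9.
Add back selections omitting two groups (i.e. drawn from a single group): C(3,8) + C(6,8) + C(6,8) = 0.
By inclusion–exclusion: 6435 − 513 + 0 = 5922.

5922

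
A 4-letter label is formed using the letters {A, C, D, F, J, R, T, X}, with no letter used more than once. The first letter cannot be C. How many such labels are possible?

The first letter has 8−1 = 7 choices (anything except C).
The remaining 3 letters are filled from the other 7 symbols without repetition: 7 × 6 × 5 = 210.
Total: 7 × 210 = 1470.

1470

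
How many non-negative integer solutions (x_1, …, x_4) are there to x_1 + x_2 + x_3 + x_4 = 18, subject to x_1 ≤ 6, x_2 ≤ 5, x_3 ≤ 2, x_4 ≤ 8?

Without the upper bounds there are C(21,3) = 1330 ways to split 18 among 4 variables.
Subtract solutions that violate a single cap (substitute x_i' = x_i − (cap_i+1)): x_1 ≥ 7 gives C(14,3) = 364; x_2 ≥ 6 gives C(15,3) = 455; x_3 ≥ 3 gives C(18,3) = 816; x_4 ≥ 9 gives C(12,3) = 220. Together 1855.
Add back pairs where two caps are both exceeded: 56 + 165 + 10 + 220 + 20 + 84 = 555.
Subtract triples: 10 + 0 + 0 + 1 = 11.
By inclusion–exclusion the count is 1330 − 1855 + 555 − 11 = 19.

19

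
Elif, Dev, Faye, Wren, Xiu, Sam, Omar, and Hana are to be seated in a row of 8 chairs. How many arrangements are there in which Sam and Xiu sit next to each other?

10080

Place the 6 others and the Sam-Xiu pair as 7 objects in a line; the pair has 2 internal arrangements.
That gives 2 × 7! = 2 × 5040 = 10080.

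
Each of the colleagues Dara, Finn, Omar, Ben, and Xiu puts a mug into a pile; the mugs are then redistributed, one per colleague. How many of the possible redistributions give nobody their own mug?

Let Aᵢ be the assignments in which colleague i gets their own mug. We want the size of the complement of A₁∪…∪A_5.
By inclusion–exclusion this is Σ_{j=0}^{5} (−1)^j C(5,j)·(5−j)!.
Computing: 120 − 120 + 60 − 20 + 5 − 1 = 44.

44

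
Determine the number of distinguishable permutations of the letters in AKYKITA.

1260

AKYKITA has 7 letters with A appearing twice and K appearing twice.
Dividing 7! = 5040 by 2!·2! = 4 for the repeated letters gives 1260.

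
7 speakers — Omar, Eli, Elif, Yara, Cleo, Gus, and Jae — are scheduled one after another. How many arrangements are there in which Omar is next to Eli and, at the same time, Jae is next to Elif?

480

Treat {Omar,Eli} as one block (2 orders) and {Jae,Elif} as another (2 orders).
That leaves 5 units to arrange: 2 × 2 × 5! = 4 × 120 = 480.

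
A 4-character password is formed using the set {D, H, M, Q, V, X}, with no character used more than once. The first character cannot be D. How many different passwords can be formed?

300

The first character has 6−1 = 5 choices (anything except D).
The remaining 3 characters are filled from the other 5 symbols without repetition: 5 × 4 × 3 = 60.
Total: 5 × 60 = 300.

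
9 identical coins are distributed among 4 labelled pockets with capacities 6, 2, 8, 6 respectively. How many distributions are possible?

By stars and bars, unrestricted non-negative solutions to x_1+…+x_4 = 9 number C(9+3,3) = 220.
Subtract solutions that violate a single cap (substitute x_i' = x_i − (cap_i+1)): x_1 ≥ 7 gives C(5,3) = 10; x_2 ≥ 3 gives C(9,3) = 84; x_3 ≥ 9 gives C(3,3) = 1; x_4 ≥ 7 gives C(5,3) = 10. Together 105.
No two caps can be exceeded simultaneously, so the pair terms are all 0.
By inclusion–exclusion the count is 220 − 105 + 0 = 115.

115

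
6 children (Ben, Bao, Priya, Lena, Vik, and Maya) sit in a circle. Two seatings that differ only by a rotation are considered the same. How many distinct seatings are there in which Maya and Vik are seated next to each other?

48

Glue Maya and Vik into a block (2 internal orders). Seating 5 units around a circle gives (4)! arrangements.
So 2 × (4)! = 2 × 24 = 48.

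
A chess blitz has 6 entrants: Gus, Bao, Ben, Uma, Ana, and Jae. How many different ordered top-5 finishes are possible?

720

There are 6 choices for 1st place, 5 for 2nd, and so on down to 2 for position 5.
That gives 6 × 5 × 4 × 3 × 2 = 720.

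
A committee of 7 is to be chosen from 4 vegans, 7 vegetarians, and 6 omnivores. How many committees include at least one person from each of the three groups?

17283

Unrestricted: C(17,7) = 19448 ways to pick any 7 of the 17.
Subtract selections that omit an entire group: no vegans → C(13,7) = 1716; no vegetarians → C(10,7) = 120; no omnivores → C(11,7) = 330.
Add back selections omitting two groups (i.e. drawn from a single group): C(4,7) + C(7,7) + C(6,7) = 1.
By inclusion–exclusion: 19448 − 2166 + 1 = 17283.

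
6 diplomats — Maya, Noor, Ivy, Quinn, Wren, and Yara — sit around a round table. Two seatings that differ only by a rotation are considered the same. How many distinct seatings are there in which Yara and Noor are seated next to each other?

Glue Yara and Noor into a block (2 internal orders). Seating 5 units around a circle gives (4)! arrangements.
So 2 × (4)! = 2 × 24 = 48.

48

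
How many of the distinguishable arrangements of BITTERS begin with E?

360

Fix E in the first position and arrange the remaining 6 letters.
Those 6 letters have T appearing twice, giving (6)!/(2!) = 360.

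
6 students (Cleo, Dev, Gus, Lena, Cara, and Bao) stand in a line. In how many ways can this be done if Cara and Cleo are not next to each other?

Of the 6! = 720 arrangements, those with Cara and Cleo adjacent number 2 × 5! = 240 (treat the pair as a block with 2 internal orders).
So 720 − 240 = 480 arrangements keep them apart.

480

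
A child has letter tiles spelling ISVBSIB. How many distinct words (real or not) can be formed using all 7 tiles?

630

The 7 letters of ISVBSIB have repeats: B appearing twice, I appearing twice, and S appearing twice.
So there are 7! / (2!·2!·2!) = 630 distinguishable arrangements.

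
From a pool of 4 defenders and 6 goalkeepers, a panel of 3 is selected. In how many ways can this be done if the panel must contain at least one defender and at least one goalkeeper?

96

Unrestricted: C(10,3) = 120 ways to pick any 3 of the 10.
Subtract selections that omit an entire group: no defenders → C(6,3) = 20; no goalkeepers → C(4,3) = 4.
Both groups omitted at once is impossible, so 120 − 24 = 96.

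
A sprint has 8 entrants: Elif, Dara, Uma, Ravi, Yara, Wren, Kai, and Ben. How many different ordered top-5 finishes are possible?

This is an ordered selection of 5 from 8: P(8,5).
That gives 8 × 7 × 6 × 5 × 4 = 6720.

6720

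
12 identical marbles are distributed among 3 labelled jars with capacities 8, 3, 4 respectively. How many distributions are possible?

By stars and bars, unrestricted non-negative solutions to x_1+…+x_3 = 12 number C(12+2,2) = 91.
Subtract solutions that violate a single cap (substitute x_i' = x_i − (cap_i+1)): x_1 ≥ 9 gives C(5,2) = 10; x_2 ≥ 4 gives C(10,2) = 45; x_3 ≥ 5 gives C(9,2) = 36. Together 91.
Add back pairs where two caps are both exceeded: 0 + 0 + 10 = 10.
By inclusion–exclusion the count is 91 − 91 + 10 = 10.

10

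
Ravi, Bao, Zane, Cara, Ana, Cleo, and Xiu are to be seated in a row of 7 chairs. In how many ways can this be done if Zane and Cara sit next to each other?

1440

Glue Zane and Cara into one block (2 internal orders), leaving 6 units to arrange in a row.
So the count is 2·(6)! = 1440.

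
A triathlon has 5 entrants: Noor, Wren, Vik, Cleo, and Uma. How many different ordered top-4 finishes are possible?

There are 5 choices for 1st place, 4 for 2nd, and so on down to 2 for position 4.
That gives 5 × 4 × 3 × 2 = 120.

120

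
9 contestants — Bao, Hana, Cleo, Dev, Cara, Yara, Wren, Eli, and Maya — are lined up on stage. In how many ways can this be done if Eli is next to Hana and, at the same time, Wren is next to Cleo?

20160

Treat {Eli,Hana} as one block (2 orders) and {Wren,Cleo} as another (2 orders).
That leaves 7 units to arrange: 2 × 2 × 7! = 4 × 5040 = 20160.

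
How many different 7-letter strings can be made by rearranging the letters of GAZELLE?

Letter multiplicities in GAZELLE: A×1, E×2, G×1, L×2, Z×1.
So there are 7! / (2!·2!) = 1260 distinguishable arrangements.

1260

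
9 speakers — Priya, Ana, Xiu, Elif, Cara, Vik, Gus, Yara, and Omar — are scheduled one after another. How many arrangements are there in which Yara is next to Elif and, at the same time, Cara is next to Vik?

20160

Treat {Yara,Elif} as one block (2 orders) and {Cara,Vik} as another (2 orders).
That leaves 7 units to arrange: 2 × 2 × 7! = 4 × 5040 = 20160.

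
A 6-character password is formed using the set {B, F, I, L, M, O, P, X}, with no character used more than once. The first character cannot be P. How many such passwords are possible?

17640

The first character has 8−1 = 7 choices (anything except P).
The remaining 5 characters are filled from the other 7 symbols without repetition: 7 × 6 × 5 × 4 × 3 = 2520.
Total: 7 × 2520 = 17640.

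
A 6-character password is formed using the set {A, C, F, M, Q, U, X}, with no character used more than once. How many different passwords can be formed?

Choose and order 6 of the 7 symbols: the first character has 7 options, the next 6, and so on down to 2.
That product is 7 × 6 × 5 × 4 × 3 × 2 = 5040.

5040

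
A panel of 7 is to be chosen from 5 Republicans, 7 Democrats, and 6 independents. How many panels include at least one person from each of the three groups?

28987

Unrestricted: C(18,7) = 31824 ways to pick any 7 of the 18.
Selections missing a whole group: no Republicans → C(13,7) = 1716; no Democrats → C(11,7) = 330; no independents → C(12,7) = 792.
Add back selections omitting two groups (i.e. drawn from a single group): C(5,7) + C(7,7) + C(6,7) = 1.
By inclusion–exclusion: 31824 − 2838 + 1 = 28987.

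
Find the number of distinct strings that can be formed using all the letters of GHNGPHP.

630

GHNGPHP has 7 letters with G appearing twice, H appearing twice, and P appearing twice.
Dividing 7! = 5040 by 2!·2!·2! = 8 for the repeated letters gives 630.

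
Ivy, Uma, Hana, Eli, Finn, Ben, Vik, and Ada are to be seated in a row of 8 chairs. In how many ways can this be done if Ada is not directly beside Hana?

30240

Of the 8! = 40320 arrangements, those with Ada and Hana adjacent number 2 × 7! = 10080 (treat the pair as a block with 2 internal orders).
Complementary counting: 40320 − 10080 = 30240.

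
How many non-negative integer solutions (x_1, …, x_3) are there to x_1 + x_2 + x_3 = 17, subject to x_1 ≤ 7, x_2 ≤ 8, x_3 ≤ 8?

By stars and bars, unrestricted non-negative solutions to x_1+…+x_3 = 17 number C(17+2,2) = 171.
Subtract solutions that violate a single cap (substitute x_i' = x_i − (cap_i+1)): x_1 ≥ 8 gives C(11,2) = 55; x_2 ≥ 9 gives C(10,2) = 45; x_3 ≥ 9 gives C(10,2) = 45. Together 145.
Add back pairs where two caps are both exceeded: 1 + 1 + 0 = 2.
By inclusion–exclusion the count is 171 − 145 + 2 = 28.

28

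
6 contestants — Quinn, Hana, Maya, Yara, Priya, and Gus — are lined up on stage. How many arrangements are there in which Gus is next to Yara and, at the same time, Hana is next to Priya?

Treat {Gus,Yara} as one block (2 orders) and {Hana,Priya} as another (2 orders).
That leaves 4 units to arrange: 2 × 2 × 4! = 4 × 24 = 96.

96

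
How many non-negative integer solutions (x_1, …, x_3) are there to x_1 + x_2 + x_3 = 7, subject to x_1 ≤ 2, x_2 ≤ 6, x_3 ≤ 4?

Ignoring the caps, the number of non-negative solutions to x_1+…+x_3 = 7 is C(9,2) = 36.
Subtract solutions that violate a single cap (substitute x_i' = x_i − (cap_i+1)): x_1 ≥ 3 gives C(6,2) = 15; x_2 ≥ 7 gives C(2,2) = 1; x_3 ≥ 5 gives C(4,2) = 6. Together 22.
No two caps can be exceeded simultaneously, so the pair terms are all 0.
By inclusion–exclusion the count is 36 − 22 + 0 = 14.

14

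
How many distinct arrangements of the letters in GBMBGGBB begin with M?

Fix M in the first position and arrange the remaining 7 letters.
Those 7 letters have B appearing 4 times and G appearing 3 times, giving (7)!/(4!·3!) = 35.

35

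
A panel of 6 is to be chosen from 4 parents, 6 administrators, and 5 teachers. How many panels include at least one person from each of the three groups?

Unrestricted: C(15,6) = 5005 ways to pick any 6 of the 15.
Selections missing a whole group: no parents → C(11,6) = 462; no administrators → C(9,6) = 84; no teachers → C(10,6) = 210.
Add back selections omitting two groups (i.e. drawn from a single group): C(4,6) + C(6,6) + C(5,6) = 1.
By inclusion–exclusion: 5005 − 756 + 1 = 4250.

4250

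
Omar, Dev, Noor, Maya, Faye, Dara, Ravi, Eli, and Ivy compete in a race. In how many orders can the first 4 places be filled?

3024

There are 9 choices for 1st place, 8 for 2nd, and so on down to 6 for position 4.
That gives 9 × 8 × 7 × 6 = 3024.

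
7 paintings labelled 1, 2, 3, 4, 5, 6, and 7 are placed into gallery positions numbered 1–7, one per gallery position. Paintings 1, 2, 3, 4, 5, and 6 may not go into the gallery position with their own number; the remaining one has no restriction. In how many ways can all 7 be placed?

2119

Let Aᵢ (for 1 ≤ i ≤ 6) be the placements that put painting i in its forbidden gallery position. Any j of these fix j positions, leaving (7−j)! ways to fill the rest, and there are C(6,j) ways to pick which j.
By inclusion–exclusion, the number of valid placements is Σ_{j=0}^{6} (−1)^j C(6,j)·(7−j)!.
Computing: 5040 − 4320 + 1800 − 480 + 90 − 12 + 1 = 2119.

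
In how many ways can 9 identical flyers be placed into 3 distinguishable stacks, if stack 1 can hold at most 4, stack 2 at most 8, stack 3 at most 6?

By stars and bars, unrestricted non-negative solutions to x_1+…+x_3 = 9 number C(9+2,2) = 55.
Subtract solutions that violate a single cap (substitute x_i' = x_i − (cap_i+1)): x_1 ≥ 5 gives C(6,2) = 15; x_2 ≥ 9 gives C(2,2) = 1; x_3 ≥ 7 gives C(4,2) = 6. Together 22.
No two caps can be exceeded simultaneously, so the pair terms are all 0.
By inclusion–exclusion the count is 55 − 22 + 0 = 33.

33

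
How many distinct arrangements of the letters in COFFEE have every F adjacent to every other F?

Treat the 2 copies of F as a single block. The multiset to arrange is then {FF, C, E, E, O}, 5 items in all.
That gives (5)!/(2!) = 60 arrangements.

60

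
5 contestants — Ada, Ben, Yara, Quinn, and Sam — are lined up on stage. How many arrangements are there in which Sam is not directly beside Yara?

72

There are 5! = 120 arrangements in all. If Sam and Yara are adjacent, merging them into one block gives 2·(4)! = 48 arrangements.
Complementary counting: 120 − 48 = 72.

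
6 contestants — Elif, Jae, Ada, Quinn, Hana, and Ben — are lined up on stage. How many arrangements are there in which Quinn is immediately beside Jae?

240

Glue Quinn and Jae into one block (2 internal orders), leaving 5 units to arrange in a row.
So the count is 2·(5)! = 240.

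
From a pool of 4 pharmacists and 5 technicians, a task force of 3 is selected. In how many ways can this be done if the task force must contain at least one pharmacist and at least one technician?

70

Unrestricted: C(9,3) = 84 ways to pick any 3 of the 9.
Selections missing a whole group: no pharmacists → C(5,3) = 10; no technicians → C(4,3) = 4.
Both groups omitted at once is impossible, so 84 − 14 = 70.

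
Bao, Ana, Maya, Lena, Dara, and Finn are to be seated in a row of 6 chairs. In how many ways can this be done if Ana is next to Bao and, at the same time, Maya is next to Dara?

96

Treat {Ana,Bao} as one block (2 orders) and {Maya,Dara} as another (2 orders).
That leaves 4 units to arrange: 2 × 2 × 4! = 4 × 24 = 96.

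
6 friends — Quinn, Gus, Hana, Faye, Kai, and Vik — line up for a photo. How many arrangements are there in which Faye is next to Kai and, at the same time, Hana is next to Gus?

Treat {Faye,Kai} as one block (2 orders) and {Hana,Gus} as another (2 orders).
That leaves 4 units to arrange: 2 × 2 × 4! = 4 × 24 = 96.

96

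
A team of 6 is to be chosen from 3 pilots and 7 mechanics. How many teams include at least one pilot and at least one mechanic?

Unrestricted: C(10,6) = 210 ways to pick any 6 of the 10.
Selections missing a whole group: no pilots → C(7,6) = 7; no mechanics → C(3,6) = 0.
Both groups omitted at once is impossible, so 210 − 7 = 203.

203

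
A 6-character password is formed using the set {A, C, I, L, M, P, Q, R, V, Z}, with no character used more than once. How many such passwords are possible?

151200

Choose and order 6 of the 10 symbols: the first character has 10 options, the next 9, and so on down to 5.
That product is 10 × 9 × 8 × 7 × 6 × 5 = 151200.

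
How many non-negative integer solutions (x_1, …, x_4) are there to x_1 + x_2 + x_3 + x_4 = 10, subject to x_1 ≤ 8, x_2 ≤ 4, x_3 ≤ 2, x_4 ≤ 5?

85

By stars and bars, unrestricted non-negative solutions to x_1+…+x_4 = 10 number C(10+3,3) = 286.
Subtract solutions that violate a single cap (substitute x_i' = x_i − (cap_i+1)): x_1 ≥ 9 gives C(4,3) = 4; x_2 ≥ 5 gives C(8,3) = 56; x_3 ≥ 3 gives C(10,3) = 120; x_4 ≥ 6 gives C(7,3) = 35. Together 215.
Add back pairs where two caps are both exceeded: 0 + 0 + 0 + 10 + 0 + 4 = 14.
By inclusion–exclusion the count is 286 − 215 + 14 = 85.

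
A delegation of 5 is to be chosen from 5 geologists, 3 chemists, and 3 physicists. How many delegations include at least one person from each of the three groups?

345

Unrestricted: C(11,5) = 462 ways to pick any 5 of the 11.
Selections missing a whole group: no geologists → C(6,5) = 6; no chemists → C(8,5) = 56; no physicists → C(8,5) = 56.
Add back selections omitting two groups (i.e. drawn from a single group): C(5,5) + C(3,5) + C(3,5) = 1.
By inclusion–exclusion: 462 − 118 + 1 = 345.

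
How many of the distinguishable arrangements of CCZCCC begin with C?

5

With the first slot taken by C, it remains to arrange the other 5 letters (CZCCC).
Those 5 letters have C appearing 4 times, giving (5)!/(4!) = 5.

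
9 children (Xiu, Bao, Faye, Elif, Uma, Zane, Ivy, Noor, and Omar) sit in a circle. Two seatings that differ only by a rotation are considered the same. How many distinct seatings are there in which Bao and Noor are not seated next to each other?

Without the restriction there are (8)! = 40320 seatings.
Seatings with Bao beside Noor: treat them as a block with 2 internal orders, giving 2 × (7)! = 10080.
Subtracting, 40320 − 10080 = 30240.

30240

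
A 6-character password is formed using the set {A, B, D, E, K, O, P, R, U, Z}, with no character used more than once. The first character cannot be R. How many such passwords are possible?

136080

The first character has 10−1 = 9 choices (anything except R).
The remaining 5 characters are filled from the other 9 symbols without repetition: 9 × 8 × 7 × 6 × 5 = 15120.
Total: 9 × 15120 = 136080.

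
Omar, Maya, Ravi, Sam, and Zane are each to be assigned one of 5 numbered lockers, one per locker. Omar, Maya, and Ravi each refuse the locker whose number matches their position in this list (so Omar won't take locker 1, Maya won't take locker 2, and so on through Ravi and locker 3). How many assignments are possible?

64

Let Aᵢ (for i ∈ {1, 2, 3}) be the placements that put person i in their forbidden locker. Any j of these fix j positions, leaving (5−j)! ways to fill the rest, and there are C(3,j) ways to pick which j.
By inclusion–exclusion, the number of valid placements is Σ_{j=0}^{3} (−1)^j C(3,j)·(5−j)!.
Computing: 120 − 72 + 18 − 2 = 64.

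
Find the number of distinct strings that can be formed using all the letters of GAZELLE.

GAZELLE has 7 letters with E appearing twice and L appearing twice.
Dividing 7! = 5040 by 2!·2! = 4 for the repeated letters gives 1260.

1260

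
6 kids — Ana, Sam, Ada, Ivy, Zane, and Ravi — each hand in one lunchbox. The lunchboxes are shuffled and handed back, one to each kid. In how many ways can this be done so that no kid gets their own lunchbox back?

265

Let Aᵢ be the assignments in which kid i gets their own lunchbox. We want the size of the complement of A₁∪…∪A_6.
By inclusion–exclusion this is Σ_{j=0}^{6} (−1)^j C(6,j)·(6−j)!.
Computing: 720 − 720 + 360 − 120 + 30 − 6 + 1 = 265.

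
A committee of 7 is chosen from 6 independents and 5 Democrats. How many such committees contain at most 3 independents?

115

Split by how many independents are chosen (0 through 3).
Sum: C(6,0)·C(5,7) + C(6,1)·C(5,6) + C(6,2)·C(5,5) + C(6,3)·C(5,4) = 0 + 0 + 15 + 100 = 115.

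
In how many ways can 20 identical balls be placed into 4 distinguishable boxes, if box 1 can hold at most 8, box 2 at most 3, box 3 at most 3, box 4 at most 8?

10

By stars and bars, unrestricted non-negative solutions to x_1+…+x_4 = 20 number C(20+3,3) = 1771.
Subtract solutions that violate a single cap (substitute x_i' = x_i − (cap_i+1)): x_1 ≥ 9 gives C(14,3) = 364; x_2 ≥ 4 gives C(19,3) = 969; x_3 ≥ 4 gives C(19,3) = 969; x_4 ≥ 9 gives C(14,3) = 364. Together 2666.
Add back pairs where two caps are both exceeded: 120 + 120 + 10 + 455 + 120 + 120 = 945.
Subtract triples: 20 + 0 + 0 + 20 = 40.
By inclusion–exclusion the count is 1771 − 2666 + 945 − 40 = 10.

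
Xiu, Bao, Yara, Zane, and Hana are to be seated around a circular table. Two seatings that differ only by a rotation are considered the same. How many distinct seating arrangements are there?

Fix one person's seat to break rotational symmetry; the remaining 4 people can be arranged in (4)! = 24 ways.

24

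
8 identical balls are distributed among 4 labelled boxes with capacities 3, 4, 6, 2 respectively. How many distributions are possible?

55

Ignoring the caps, the number of non-negative solutions to x_1+…+x_4 = 8 is C(11,3) = 165.
Subtract solutions that violate a single cap (substitute x_i' = x_i − (cap_i+1)): x_1 ≥ 4 gives C(7,3) = 35; x_2 ≥ 5 gives C(6,3) = 20; x_3 ≥ 7 gives C(4,3) = 4; x_4 ≥ 3 gives C(8,3) = 56. Together 115.
Add back pairs where two caps are both exceeded: 0 + 0 + 4 + 0 + 1 + 0 = 5.
By inclusion–exclusion the count is 165 − 115 + 5 = 55.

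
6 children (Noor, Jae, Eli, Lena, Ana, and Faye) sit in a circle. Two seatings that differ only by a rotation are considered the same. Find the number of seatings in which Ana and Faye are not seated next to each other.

72

Without the restriction there are (5)! = 120 seatings.
Seatings with Ana beside Faye: treat them as a block with 2 internal orders, giving 2 × (4)! = 48.
Subtracting, 120 − 48 = 72.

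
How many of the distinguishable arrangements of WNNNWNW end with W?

With the last slot taken by W, it remains to arrange the other 6 letters (NNNWNW).
Those 6 letters have N appearing 4 times and W appearing twice, giving (6)!/(4!·2!) = 15.

15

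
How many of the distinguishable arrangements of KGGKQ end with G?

12

With the last slot taken by G, it remains to arrange the other 4 letters (KGKQ).
Those 4 letters have K appearing twice, giving (4)!/(2!) = 12.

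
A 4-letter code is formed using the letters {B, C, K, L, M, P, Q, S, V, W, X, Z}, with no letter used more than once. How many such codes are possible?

11880

Choose and order 4 of the 12 symbols: the first letter has 12 options, the next 11, then 10, 9.
That product is 12 × 11 × 10 × 9 = 11880.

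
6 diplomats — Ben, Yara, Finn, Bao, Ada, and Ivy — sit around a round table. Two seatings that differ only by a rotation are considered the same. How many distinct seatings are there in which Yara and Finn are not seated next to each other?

72

All circular seatings of 6 people number (5)! = 120.
Those with Yara next to Finn: fuse the pair into one unit and seat 5 units around a circle — 2·(4)! = 48.
Subtracting, 120 − 48 = 72.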